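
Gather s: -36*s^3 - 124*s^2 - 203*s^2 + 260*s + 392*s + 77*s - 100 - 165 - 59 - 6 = -36*s^3 - 327*s^2 + 729*s - 330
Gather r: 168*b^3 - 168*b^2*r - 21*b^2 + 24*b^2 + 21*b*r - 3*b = 168*b^3 + 3*b^2 - 3*b + r*(-168*b^2 + 21*b)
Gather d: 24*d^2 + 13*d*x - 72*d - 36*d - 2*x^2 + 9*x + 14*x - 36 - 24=24*d^2 + d*(13*x - 108) - 2*x^2 + 23*x - 60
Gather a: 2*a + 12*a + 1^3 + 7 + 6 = 14*a + 14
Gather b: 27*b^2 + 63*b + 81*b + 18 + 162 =27*b^2 + 144*b + 180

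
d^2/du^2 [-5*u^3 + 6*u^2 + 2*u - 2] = 12 - 30*u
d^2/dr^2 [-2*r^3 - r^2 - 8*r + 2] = -12*r - 2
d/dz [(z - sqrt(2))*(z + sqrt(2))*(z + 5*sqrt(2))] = 3*z^2 + 10*sqrt(2)*z - 2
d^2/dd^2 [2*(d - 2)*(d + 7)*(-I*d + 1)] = -12*I*d + 4 - 20*I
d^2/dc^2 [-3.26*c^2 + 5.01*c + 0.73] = -6.52000000000000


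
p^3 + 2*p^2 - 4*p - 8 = (p - 2)*(p + 2)^2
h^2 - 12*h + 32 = (h - 8)*(h - 4)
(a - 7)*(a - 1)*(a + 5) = a^3 - 3*a^2 - 33*a + 35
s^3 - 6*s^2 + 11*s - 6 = (s - 3)*(s - 2)*(s - 1)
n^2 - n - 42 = (n - 7)*(n + 6)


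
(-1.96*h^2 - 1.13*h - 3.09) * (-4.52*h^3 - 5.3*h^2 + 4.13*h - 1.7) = 8.8592*h^5 + 15.4956*h^4 + 11.861*h^3 + 15.0421*h^2 - 10.8407*h + 5.253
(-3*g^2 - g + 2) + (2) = -3*g^2 - g + 4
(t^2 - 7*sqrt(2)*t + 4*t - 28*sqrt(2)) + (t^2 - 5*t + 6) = 2*t^2 - 7*sqrt(2)*t - t - 28*sqrt(2) + 6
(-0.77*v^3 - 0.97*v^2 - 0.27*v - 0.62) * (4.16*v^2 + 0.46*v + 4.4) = -3.2032*v^5 - 4.3894*v^4 - 4.9574*v^3 - 6.9714*v^2 - 1.4732*v - 2.728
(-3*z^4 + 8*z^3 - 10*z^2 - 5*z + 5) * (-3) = 9*z^4 - 24*z^3 + 30*z^2 + 15*z - 15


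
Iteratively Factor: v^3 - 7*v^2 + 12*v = (v - 3)*(v^2 - 4*v) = v*(v - 3)*(v - 4)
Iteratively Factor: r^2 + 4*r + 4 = (r + 2)*(r + 2)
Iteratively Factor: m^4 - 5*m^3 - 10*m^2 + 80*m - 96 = (m - 2)*(m^3 - 3*m^2 - 16*m + 48) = (m - 4)*(m - 2)*(m^2 + m - 12) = (m - 4)*(m - 2)*(m + 4)*(m - 3)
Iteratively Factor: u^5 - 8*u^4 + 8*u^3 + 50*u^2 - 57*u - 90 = (u + 2)*(u^4 - 10*u^3 + 28*u^2 - 6*u - 45) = (u - 3)*(u + 2)*(u^3 - 7*u^2 + 7*u + 15) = (u - 3)^2*(u + 2)*(u^2 - 4*u - 5) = (u - 5)*(u - 3)^2*(u + 2)*(u + 1)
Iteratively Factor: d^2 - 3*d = (d)*(d - 3)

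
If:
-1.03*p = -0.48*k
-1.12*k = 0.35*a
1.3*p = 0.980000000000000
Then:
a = -5.18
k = 1.62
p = 0.75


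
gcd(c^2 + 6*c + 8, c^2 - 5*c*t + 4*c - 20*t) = c + 4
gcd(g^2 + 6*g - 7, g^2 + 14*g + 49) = g + 7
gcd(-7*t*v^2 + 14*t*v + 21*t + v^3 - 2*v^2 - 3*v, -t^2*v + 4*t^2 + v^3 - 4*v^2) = 1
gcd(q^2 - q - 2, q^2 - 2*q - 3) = q + 1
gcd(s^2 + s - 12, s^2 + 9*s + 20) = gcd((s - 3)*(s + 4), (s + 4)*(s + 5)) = s + 4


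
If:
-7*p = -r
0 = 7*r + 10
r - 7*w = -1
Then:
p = -10/49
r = -10/7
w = -3/49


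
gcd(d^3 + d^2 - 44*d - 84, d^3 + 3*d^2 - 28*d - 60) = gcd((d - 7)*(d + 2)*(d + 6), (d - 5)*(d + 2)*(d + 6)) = d^2 + 8*d + 12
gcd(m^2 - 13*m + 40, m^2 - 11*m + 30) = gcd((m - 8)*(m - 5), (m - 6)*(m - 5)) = m - 5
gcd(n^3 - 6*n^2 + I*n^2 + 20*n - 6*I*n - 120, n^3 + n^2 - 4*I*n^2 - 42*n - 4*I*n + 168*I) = n^2 + n*(-6 - 4*I) + 24*I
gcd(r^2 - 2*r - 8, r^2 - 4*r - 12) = r + 2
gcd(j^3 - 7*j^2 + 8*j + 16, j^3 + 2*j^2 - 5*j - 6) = j + 1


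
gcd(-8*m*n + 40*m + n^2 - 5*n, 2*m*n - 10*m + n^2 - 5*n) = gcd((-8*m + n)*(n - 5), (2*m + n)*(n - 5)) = n - 5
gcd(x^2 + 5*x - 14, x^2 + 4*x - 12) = x - 2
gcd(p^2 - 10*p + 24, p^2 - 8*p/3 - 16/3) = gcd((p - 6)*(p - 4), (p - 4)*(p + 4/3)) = p - 4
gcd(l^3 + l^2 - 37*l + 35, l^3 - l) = l - 1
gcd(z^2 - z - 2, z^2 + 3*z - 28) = 1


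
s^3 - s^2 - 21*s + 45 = (s - 3)^2*(s + 5)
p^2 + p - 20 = (p - 4)*(p + 5)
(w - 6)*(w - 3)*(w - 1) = w^3 - 10*w^2 + 27*w - 18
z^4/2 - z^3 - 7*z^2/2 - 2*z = z*(z/2 + 1/2)*(z - 4)*(z + 1)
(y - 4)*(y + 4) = y^2 - 16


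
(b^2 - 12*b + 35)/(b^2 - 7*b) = (b - 5)/b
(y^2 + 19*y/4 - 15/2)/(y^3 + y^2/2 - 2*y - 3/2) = (4*y^2 + 19*y - 30)/(2*(2*y^3 + y^2 - 4*y - 3))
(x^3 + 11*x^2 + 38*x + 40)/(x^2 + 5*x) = x + 6 + 8/x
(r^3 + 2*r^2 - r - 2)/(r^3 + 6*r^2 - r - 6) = (r + 2)/(r + 6)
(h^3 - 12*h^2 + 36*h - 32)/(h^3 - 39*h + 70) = (h^2 - 10*h + 16)/(h^2 + 2*h - 35)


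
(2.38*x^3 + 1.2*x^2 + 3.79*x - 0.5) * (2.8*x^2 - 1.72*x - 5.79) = 6.664*x^5 - 0.7336*x^4 - 5.2322*x^3 - 14.8668*x^2 - 21.0841*x + 2.895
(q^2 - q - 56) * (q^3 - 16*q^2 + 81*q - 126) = q^5 - 17*q^4 + 41*q^3 + 689*q^2 - 4410*q + 7056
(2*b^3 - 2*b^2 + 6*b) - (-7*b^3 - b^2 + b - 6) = 9*b^3 - b^2 + 5*b + 6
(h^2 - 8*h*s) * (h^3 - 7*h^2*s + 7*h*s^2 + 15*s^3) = h^5 - 15*h^4*s + 63*h^3*s^2 - 41*h^2*s^3 - 120*h*s^4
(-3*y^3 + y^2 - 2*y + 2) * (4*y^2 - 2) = -12*y^5 + 4*y^4 - 2*y^3 + 6*y^2 + 4*y - 4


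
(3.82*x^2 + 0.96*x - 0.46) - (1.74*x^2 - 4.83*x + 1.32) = 2.08*x^2 + 5.79*x - 1.78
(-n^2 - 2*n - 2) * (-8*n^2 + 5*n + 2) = 8*n^4 + 11*n^3 + 4*n^2 - 14*n - 4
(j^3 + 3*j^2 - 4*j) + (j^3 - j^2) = 2*j^3 + 2*j^2 - 4*j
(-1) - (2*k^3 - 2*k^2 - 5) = -2*k^3 + 2*k^2 + 4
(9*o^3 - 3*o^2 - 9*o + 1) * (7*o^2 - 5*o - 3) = 63*o^5 - 66*o^4 - 75*o^3 + 61*o^2 + 22*o - 3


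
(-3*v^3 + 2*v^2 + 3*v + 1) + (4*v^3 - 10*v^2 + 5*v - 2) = v^3 - 8*v^2 + 8*v - 1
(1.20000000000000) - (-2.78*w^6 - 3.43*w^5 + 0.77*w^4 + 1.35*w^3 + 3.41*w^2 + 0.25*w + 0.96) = 2.78*w^6 + 3.43*w^5 - 0.77*w^4 - 1.35*w^3 - 3.41*w^2 - 0.25*w + 0.24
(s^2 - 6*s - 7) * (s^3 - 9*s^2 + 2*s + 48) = s^5 - 15*s^4 + 49*s^3 + 99*s^2 - 302*s - 336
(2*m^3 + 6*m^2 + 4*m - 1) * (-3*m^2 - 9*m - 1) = -6*m^5 - 36*m^4 - 68*m^3 - 39*m^2 + 5*m + 1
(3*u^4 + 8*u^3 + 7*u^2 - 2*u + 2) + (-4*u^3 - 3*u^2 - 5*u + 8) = 3*u^4 + 4*u^3 + 4*u^2 - 7*u + 10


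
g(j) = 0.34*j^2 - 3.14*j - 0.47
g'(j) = 0.68*j - 3.14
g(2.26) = -5.83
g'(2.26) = -1.60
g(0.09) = -0.75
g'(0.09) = -3.08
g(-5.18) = 24.92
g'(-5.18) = -6.66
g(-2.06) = 7.44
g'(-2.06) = -4.54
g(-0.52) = 1.25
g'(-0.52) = -3.49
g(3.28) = -7.11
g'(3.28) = -0.91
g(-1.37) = 4.47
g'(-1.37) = -4.07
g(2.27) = -5.85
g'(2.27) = -1.60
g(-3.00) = 12.01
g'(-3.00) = -5.18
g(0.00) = -0.47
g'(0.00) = -3.14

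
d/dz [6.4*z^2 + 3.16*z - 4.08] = 12.8*z + 3.16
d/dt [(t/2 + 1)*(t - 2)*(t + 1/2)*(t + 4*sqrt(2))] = 2*t^3 + 3*t^2/4 + 6*sqrt(2)*t^2 - 4*t + 2*sqrt(2)*t - 8*sqrt(2) - 1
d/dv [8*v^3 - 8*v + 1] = 24*v^2 - 8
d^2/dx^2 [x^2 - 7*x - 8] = 2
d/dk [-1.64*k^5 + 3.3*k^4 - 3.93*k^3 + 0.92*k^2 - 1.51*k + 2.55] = -8.2*k^4 + 13.2*k^3 - 11.79*k^2 + 1.84*k - 1.51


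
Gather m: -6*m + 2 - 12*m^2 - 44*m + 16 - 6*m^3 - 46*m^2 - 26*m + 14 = -6*m^3 - 58*m^2 - 76*m + 32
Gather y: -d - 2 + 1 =-d - 1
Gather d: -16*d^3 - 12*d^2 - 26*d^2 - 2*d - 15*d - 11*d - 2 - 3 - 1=-16*d^3 - 38*d^2 - 28*d - 6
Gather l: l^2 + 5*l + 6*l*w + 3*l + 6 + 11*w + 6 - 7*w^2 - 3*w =l^2 + l*(6*w + 8) - 7*w^2 + 8*w + 12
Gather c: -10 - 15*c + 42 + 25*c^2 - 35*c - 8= 25*c^2 - 50*c + 24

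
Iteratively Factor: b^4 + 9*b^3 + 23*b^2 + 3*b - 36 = (b + 4)*(b^3 + 5*b^2 + 3*b - 9) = (b + 3)*(b + 4)*(b^2 + 2*b - 3) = (b - 1)*(b + 3)*(b + 4)*(b + 3)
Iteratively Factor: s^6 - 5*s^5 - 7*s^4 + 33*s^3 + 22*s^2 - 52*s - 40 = (s + 1)*(s^5 - 6*s^4 - s^3 + 34*s^2 - 12*s - 40) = (s - 2)*(s + 1)*(s^4 - 4*s^3 - 9*s^2 + 16*s + 20) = (s - 2)*(s + 1)*(s + 2)*(s^3 - 6*s^2 + 3*s + 10) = (s - 2)^2*(s + 1)*(s + 2)*(s^2 - 4*s - 5) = (s - 5)*(s - 2)^2*(s + 1)*(s + 2)*(s + 1)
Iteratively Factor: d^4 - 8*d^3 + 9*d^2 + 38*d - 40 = (d + 2)*(d^3 - 10*d^2 + 29*d - 20) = (d - 1)*(d + 2)*(d^2 - 9*d + 20) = (d - 4)*(d - 1)*(d + 2)*(d - 5)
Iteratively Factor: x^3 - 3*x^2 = (x - 3)*(x^2) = x*(x - 3)*(x)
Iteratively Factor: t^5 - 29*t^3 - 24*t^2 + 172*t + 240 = (t - 5)*(t^4 + 5*t^3 - 4*t^2 - 44*t - 48) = (t - 5)*(t + 4)*(t^3 + t^2 - 8*t - 12) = (t - 5)*(t + 2)*(t + 4)*(t^2 - t - 6) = (t - 5)*(t - 3)*(t + 2)*(t + 4)*(t + 2)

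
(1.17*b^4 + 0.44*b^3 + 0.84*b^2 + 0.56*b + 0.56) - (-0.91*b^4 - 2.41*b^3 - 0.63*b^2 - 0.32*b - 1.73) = 2.08*b^4 + 2.85*b^3 + 1.47*b^2 + 0.88*b + 2.29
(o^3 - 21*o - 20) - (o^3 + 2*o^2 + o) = -2*o^2 - 22*o - 20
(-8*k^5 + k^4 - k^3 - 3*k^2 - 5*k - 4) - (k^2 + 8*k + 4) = -8*k^5 + k^4 - k^3 - 4*k^2 - 13*k - 8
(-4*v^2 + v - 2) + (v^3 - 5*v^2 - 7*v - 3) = v^3 - 9*v^2 - 6*v - 5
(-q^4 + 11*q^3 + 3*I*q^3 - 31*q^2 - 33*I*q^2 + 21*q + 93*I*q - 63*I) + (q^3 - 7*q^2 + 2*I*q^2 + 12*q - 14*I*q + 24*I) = -q^4 + 12*q^3 + 3*I*q^3 - 38*q^2 - 31*I*q^2 + 33*q + 79*I*q - 39*I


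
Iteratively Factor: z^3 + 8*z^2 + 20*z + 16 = (z + 2)*(z^2 + 6*z + 8) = (z + 2)*(z + 4)*(z + 2)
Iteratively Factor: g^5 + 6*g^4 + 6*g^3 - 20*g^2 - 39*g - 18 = (g + 3)*(g^4 + 3*g^3 - 3*g^2 - 11*g - 6) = (g + 1)*(g + 3)*(g^3 + 2*g^2 - 5*g - 6) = (g + 1)^2*(g + 3)*(g^2 + g - 6) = (g - 2)*(g + 1)^2*(g + 3)*(g + 3)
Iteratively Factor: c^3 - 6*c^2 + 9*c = (c)*(c^2 - 6*c + 9) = c*(c - 3)*(c - 3)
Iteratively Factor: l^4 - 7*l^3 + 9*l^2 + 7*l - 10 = (l - 2)*(l^3 - 5*l^2 - l + 5) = (l - 2)*(l + 1)*(l^2 - 6*l + 5) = (l - 2)*(l - 1)*(l + 1)*(l - 5)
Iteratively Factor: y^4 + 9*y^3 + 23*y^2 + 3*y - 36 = (y + 3)*(y^3 + 6*y^2 + 5*y - 12) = (y - 1)*(y + 3)*(y^2 + 7*y + 12) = (y - 1)*(y + 3)*(y + 4)*(y + 3)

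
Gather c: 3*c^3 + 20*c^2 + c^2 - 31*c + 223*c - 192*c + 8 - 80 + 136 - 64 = 3*c^3 + 21*c^2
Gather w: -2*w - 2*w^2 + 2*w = -2*w^2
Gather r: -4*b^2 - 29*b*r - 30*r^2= -4*b^2 - 29*b*r - 30*r^2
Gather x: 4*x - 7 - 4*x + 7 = 0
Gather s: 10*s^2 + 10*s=10*s^2 + 10*s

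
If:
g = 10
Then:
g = 10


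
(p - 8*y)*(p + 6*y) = p^2 - 2*p*y - 48*y^2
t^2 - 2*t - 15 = (t - 5)*(t + 3)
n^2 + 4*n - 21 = (n - 3)*(n + 7)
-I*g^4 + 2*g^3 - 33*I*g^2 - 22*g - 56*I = (g - 4*I)*(g - 2*I)*(g + 7*I)*(-I*g + 1)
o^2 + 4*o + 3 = (o + 1)*(o + 3)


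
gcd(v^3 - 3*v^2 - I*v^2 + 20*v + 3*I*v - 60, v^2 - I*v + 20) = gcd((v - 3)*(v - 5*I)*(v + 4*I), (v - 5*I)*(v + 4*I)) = v^2 - I*v + 20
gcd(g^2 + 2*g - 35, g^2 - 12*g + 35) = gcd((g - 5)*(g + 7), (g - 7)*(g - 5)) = g - 5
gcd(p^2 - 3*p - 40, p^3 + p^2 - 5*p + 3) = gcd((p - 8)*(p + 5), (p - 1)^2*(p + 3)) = 1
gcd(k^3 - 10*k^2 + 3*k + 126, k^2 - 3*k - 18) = k^2 - 3*k - 18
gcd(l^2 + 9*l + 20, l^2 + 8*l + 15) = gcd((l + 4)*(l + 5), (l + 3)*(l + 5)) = l + 5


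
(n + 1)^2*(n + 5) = n^3 + 7*n^2 + 11*n + 5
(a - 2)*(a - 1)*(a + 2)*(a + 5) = a^4 + 4*a^3 - 9*a^2 - 16*a + 20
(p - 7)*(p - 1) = p^2 - 8*p + 7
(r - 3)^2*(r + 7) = r^3 + r^2 - 33*r + 63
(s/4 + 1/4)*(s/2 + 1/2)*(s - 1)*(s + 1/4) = s^4/8 + 5*s^3/32 - 3*s^2/32 - 5*s/32 - 1/32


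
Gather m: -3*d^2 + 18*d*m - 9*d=-3*d^2 + 18*d*m - 9*d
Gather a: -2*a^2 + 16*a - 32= -2*a^2 + 16*a - 32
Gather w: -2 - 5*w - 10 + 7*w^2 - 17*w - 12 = 7*w^2 - 22*w - 24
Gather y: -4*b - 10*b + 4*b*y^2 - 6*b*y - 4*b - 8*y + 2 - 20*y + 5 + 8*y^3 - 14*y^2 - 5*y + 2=-18*b + 8*y^3 + y^2*(4*b - 14) + y*(-6*b - 33) + 9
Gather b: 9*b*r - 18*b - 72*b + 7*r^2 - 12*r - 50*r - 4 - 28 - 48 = b*(9*r - 90) + 7*r^2 - 62*r - 80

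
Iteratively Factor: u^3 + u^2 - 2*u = (u - 1)*(u^2 + 2*u) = (u - 1)*(u + 2)*(u)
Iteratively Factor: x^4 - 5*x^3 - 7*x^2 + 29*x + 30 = (x - 5)*(x^3 - 7*x - 6) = (x - 5)*(x - 3)*(x^2 + 3*x + 2) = (x - 5)*(x - 3)*(x + 2)*(x + 1)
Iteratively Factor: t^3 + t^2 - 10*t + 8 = (t - 2)*(t^2 + 3*t - 4) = (t - 2)*(t + 4)*(t - 1)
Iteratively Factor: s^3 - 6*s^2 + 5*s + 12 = (s - 3)*(s^2 - 3*s - 4) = (s - 4)*(s - 3)*(s + 1)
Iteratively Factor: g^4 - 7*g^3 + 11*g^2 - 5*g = (g - 1)*(g^3 - 6*g^2 + 5*g) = (g - 1)^2*(g^2 - 5*g) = (g - 5)*(g - 1)^2*(g)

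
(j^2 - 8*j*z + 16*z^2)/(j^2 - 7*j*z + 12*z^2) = (-j + 4*z)/(-j + 3*z)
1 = 1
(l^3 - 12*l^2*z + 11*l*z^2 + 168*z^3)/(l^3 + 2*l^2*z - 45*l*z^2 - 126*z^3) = (l - 8*z)/(l + 6*z)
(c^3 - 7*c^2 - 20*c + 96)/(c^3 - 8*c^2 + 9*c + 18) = (c^2 - 4*c - 32)/(c^2 - 5*c - 6)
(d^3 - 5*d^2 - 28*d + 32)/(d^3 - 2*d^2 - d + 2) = (d^2 - 4*d - 32)/(d^2 - d - 2)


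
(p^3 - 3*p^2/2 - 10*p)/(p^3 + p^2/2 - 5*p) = (p - 4)/(p - 2)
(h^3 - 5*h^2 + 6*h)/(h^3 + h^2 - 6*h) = (h - 3)/(h + 3)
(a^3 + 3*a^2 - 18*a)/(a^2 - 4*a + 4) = a*(a^2 + 3*a - 18)/(a^2 - 4*a + 4)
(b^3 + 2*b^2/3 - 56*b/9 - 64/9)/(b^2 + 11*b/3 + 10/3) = (9*b^2 - 12*b - 32)/(3*(3*b + 5))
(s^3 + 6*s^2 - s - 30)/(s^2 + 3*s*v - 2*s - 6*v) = (s^2 + 8*s + 15)/(s + 3*v)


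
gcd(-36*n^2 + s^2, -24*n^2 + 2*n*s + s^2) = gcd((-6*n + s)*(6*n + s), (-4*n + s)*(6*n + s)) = 6*n + s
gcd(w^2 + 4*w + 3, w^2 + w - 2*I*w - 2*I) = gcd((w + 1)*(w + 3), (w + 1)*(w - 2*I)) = w + 1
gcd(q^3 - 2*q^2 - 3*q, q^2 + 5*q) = q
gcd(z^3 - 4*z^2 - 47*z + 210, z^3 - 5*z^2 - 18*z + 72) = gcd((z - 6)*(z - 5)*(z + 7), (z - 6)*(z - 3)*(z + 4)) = z - 6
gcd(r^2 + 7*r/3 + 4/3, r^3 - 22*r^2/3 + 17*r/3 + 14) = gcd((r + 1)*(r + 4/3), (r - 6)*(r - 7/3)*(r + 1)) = r + 1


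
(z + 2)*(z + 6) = z^2 + 8*z + 12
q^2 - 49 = (q - 7)*(q + 7)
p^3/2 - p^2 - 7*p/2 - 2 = (p/2 + 1/2)*(p - 4)*(p + 1)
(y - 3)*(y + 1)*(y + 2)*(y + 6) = y^4 + 6*y^3 - 7*y^2 - 48*y - 36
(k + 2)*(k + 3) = k^2 + 5*k + 6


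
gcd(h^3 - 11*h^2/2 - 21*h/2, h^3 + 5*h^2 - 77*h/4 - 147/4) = h + 3/2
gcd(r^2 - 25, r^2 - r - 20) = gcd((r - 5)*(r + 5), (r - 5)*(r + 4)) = r - 5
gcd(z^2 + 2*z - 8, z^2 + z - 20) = 1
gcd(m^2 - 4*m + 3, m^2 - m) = m - 1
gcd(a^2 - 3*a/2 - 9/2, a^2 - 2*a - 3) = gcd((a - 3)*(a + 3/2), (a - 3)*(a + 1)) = a - 3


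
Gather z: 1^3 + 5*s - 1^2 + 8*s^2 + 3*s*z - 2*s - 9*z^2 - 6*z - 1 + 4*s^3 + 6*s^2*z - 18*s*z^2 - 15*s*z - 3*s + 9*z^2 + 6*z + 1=4*s^3 + 8*s^2 - 18*s*z^2 + z*(6*s^2 - 12*s)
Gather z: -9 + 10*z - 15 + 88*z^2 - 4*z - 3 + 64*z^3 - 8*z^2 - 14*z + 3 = 64*z^3 + 80*z^2 - 8*z - 24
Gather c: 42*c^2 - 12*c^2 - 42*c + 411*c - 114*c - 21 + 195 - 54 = 30*c^2 + 255*c + 120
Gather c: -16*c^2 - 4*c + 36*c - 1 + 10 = -16*c^2 + 32*c + 9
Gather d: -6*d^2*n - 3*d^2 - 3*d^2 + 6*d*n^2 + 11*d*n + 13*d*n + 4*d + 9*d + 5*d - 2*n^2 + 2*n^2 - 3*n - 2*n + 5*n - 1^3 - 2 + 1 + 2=d^2*(-6*n - 6) + d*(6*n^2 + 24*n + 18)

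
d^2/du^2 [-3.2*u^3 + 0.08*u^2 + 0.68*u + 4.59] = 0.16 - 19.2*u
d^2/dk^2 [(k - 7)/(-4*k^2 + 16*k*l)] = (k*(k - 4*l)*(3*k - 4*l - 7) - 4*(k - 7)*(k - 2*l)^2)/(2*k^3*(k - 4*l)^3)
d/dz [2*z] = 2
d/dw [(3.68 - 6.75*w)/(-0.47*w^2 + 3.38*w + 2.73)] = (-3.1725*w^2 + 3.4592*w - 30.8659)/(0.2209*w^4 - 3.1772*w^3 + 8.8582*w^2 + 18.4548*w + 7.4529)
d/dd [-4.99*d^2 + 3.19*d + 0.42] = 3.19 - 9.98*d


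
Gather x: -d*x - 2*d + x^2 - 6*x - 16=-2*d + x^2 + x*(-d - 6) - 16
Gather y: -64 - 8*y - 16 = -8*y - 80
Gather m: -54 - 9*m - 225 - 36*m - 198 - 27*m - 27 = -72*m - 504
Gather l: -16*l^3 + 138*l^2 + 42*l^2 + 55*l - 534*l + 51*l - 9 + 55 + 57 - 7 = -16*l^3 + 180*l^2 - 428*l + 96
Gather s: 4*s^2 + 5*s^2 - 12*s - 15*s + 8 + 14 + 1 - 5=9*s^2 - 27*s + 18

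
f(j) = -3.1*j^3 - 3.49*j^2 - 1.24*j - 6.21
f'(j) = -9.3*j^2 - 6.98*j - 1.24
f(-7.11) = 940.40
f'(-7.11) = -421.75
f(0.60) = -8.88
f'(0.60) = -8.78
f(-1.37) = -3.09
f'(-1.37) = -9.13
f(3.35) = -166.08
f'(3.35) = -128.99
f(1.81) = -38.27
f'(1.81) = -44.34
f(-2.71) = 33.22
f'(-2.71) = -50.62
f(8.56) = -2216.94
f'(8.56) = -742.43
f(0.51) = -8.16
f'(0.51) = -7.22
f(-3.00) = 49.80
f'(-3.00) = -64.00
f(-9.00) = 1982.16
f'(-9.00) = -691.72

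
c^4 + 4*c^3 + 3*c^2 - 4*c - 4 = (c - 1)*(c + 1)*(c + 2)^2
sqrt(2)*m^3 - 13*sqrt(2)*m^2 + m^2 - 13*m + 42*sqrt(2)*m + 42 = (m - 7)*(m - 6)*(sqrt(2)*m + 1)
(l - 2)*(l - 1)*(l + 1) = l^3 - 2*l^2 - l + 2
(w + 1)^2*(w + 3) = w^3 + 5*w^2 + 7*w + 3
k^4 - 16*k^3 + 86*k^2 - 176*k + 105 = (k - 7)*(k - 5)*(k - 3)*(k - 1)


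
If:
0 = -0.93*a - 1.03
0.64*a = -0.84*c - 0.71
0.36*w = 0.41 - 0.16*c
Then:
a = -1.11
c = -0.00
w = 1.14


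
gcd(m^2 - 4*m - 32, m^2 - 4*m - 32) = m^2 - 4*m - 32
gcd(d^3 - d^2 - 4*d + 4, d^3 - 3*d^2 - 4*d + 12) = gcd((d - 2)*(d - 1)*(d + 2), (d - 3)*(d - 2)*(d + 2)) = d^2 - 4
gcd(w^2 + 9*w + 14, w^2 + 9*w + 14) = w^2 + 9*w + 14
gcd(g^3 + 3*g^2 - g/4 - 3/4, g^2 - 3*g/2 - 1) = g + 1/2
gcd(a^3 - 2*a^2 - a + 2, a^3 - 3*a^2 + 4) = a^2 - a - 2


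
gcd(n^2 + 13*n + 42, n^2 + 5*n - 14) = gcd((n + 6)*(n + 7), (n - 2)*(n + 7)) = n + 7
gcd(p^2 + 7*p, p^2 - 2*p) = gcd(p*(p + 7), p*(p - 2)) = p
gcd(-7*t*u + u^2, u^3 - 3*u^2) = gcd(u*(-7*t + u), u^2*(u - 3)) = u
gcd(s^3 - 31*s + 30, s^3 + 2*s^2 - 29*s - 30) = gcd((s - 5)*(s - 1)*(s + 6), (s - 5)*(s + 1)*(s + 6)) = s^2 + s - 30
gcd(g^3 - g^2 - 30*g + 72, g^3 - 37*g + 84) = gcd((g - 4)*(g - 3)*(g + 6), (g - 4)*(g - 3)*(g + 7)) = g^2 - 7*g + 12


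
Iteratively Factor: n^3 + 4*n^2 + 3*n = (n + 1)*(n^2 + 3*n) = (n + 1)*(n + 3)*(n)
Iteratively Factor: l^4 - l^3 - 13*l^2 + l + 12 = (l - 1)*(l^3 - 13*l - 12) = (l - 1)*(l + 1)*(l^2 - l - 12) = (l - 4)*(l - 1)*(l + 1)*(l + 3)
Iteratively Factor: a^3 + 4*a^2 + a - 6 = (a + 2)*(a^2 + 2*a - 3) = (a - 1)*(a + 2)*(a + 3)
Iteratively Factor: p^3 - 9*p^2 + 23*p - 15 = (p - 3)*(p^2 - 6*p + 5) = (p - 3)*(p - 1)*(p - 5)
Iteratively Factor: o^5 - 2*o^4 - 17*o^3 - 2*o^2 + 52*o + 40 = (o + 2)*(o^4 - 4*o^3 - 9*o^2 + 16*o + 20) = (o + 2)^2*(o^3 - 6*o^2 + 3*o + 10) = (o + 1)*(o + 2)^2*(o^2 - 7*o + 10) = (o - 5)*(o + 1)*(o + 2)^2*(o - 2)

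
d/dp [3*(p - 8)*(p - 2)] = 6*p - 30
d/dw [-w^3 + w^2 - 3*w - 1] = -3*w^2 + 2*w - 3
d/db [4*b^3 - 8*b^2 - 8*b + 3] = 12*b^2 - 16*b - 8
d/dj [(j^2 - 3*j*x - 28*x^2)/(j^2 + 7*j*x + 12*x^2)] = 10*x/(j^2 + 6*j*x + 9*x^2)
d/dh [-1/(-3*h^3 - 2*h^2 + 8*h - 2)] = (-9*h^2 - 4*h + 8)/(3*h^3 + 2*h^2 - 8*h + 2)^2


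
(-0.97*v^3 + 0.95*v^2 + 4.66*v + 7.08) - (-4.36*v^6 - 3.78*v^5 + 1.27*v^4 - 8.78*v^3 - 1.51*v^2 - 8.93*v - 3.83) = 4.36*v^6 + 3.78*v^5 - 1.27*v^4 + 7.81*v^3 + 2.46*v^2 + 13.59*v + 10.91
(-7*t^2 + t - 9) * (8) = -56*t^2 + 8*t - 72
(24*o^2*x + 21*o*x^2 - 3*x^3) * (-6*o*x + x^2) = -144*o^3*x^2 - 102*o^2*x^3 + 39*o*x^4 - 3*x^5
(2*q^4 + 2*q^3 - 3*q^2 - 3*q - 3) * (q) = 2*q^5 + 2*q^4 - 3*q^3 - 3*q^2 - 3*q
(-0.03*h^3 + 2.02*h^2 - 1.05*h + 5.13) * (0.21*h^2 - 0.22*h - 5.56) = -0.0063*h^5 + 0.4308*h^4 - 0.4981*h^3 - 9.9229*h^2 + 4.7094*h - 28.5228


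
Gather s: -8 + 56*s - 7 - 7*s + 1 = 49*s - 14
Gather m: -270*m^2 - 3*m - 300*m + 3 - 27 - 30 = -270*m^2 - 303*m - 54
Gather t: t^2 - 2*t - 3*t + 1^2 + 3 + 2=t^2 - 5*t + 6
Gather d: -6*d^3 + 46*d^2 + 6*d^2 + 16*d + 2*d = -6*d^3 + 52*d^2 + 18*d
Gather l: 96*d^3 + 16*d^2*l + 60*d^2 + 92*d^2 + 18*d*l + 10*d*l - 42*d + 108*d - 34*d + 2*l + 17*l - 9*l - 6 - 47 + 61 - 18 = 96*d^3 + 152*d^2 + 32*d + l*(16*d^2 + 28*d + 10) - 10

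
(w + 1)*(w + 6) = w^2 + 7*w + 6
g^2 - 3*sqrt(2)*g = g*(g - 3*sqrt(2))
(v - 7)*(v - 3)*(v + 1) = v^3 - 9*v^2 + 11*v + 21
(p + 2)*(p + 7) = p^2 + 9*p + 14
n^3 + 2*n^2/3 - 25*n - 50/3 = (n - 5)*(n + 2/3)*(n + 5)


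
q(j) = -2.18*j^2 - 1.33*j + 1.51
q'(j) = -4.36*j - 1.33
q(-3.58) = -21.67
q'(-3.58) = 14.28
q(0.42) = 0.57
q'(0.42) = -3.16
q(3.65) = -32.39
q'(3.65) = -17.24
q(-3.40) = -19.17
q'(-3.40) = 13.49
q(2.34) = -13.54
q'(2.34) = -11.53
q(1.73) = -7.32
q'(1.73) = -8.87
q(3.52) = -30.18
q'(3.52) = -16.68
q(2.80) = -19.31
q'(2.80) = -13.54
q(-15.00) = -469.04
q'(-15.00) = 64.07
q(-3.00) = -14.12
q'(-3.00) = 11.75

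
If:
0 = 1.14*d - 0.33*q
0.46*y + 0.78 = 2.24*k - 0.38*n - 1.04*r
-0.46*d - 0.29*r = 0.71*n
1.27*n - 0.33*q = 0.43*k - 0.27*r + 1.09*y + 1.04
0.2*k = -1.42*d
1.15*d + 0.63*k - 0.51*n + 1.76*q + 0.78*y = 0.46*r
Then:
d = 0.04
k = -0.31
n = 0.52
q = 0.15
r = -1.34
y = -0.60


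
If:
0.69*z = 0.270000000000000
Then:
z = 0.39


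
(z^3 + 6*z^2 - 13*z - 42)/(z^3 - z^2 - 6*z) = (z + 7)/z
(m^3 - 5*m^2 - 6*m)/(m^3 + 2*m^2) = (m^2 - 5*m - 6)/(m*(m + 2))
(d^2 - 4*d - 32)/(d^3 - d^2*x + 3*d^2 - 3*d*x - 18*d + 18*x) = (d^2 - 4*d - 32)/(d^3 - d^2*x + 3*d^2 - 3*d*x - 18*d + 18*x)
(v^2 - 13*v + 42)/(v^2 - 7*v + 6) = (v - 7)/(v - 1)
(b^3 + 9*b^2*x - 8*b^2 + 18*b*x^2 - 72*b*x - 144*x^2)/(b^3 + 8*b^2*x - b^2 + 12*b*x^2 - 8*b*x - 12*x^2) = (b^2 + 3*b*x - 8*b - 24*x)/(b^2 + 2*b*x - b - 2*x)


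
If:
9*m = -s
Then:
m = -s/9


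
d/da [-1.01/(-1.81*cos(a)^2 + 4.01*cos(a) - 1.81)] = (3.6562*cos(a) - 4.0501)*sin(a)/(1.81*cos(a)^2 - 4.01*cos(a) + 1.81)^2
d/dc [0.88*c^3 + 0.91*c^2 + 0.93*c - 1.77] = 2.64*c^2 + 1.82*c + 0.93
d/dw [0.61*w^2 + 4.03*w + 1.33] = 1.22*w + 4.03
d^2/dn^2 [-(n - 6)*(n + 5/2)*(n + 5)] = -6*n - 3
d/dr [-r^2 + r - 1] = 1 - 2*r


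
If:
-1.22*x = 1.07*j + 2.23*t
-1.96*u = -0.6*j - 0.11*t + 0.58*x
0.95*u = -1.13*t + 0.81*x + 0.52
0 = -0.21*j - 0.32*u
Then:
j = -0.10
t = 0.20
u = 0.06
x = -0.28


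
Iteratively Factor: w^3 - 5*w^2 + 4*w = (w - 1)*(w^2 - 4*w) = (w - 4)*(w - 1)*(w)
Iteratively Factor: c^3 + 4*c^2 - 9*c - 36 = (c - 3)*(c^2 + 7*c + 12) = (c - 3)*(c + 3)*(c + 4)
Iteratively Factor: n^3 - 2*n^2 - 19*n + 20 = (n + 4)*(n^2 - 6*n + 5) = (n - 1)*(n + 4)*(n - 5)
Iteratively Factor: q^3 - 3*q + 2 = (q - 1)*(q^2 + q - 2) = (q - 1)^2*(q + 2)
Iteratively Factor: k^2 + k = (k)*(k + 1)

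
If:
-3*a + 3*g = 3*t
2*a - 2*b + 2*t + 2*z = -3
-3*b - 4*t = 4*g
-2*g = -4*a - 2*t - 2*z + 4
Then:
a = 2 - z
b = 4*z/11 + 20/11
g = 7/22 - 7*z/11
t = 4*z/11 - 37/22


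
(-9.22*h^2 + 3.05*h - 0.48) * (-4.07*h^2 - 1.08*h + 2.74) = 37.5254*h^4 - 2.4559*h^3 - 26.6032*h^2 + 8.8754*h - 1.3152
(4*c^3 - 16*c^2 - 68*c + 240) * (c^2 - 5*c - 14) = 4*c^5 - 36*c^4 - 44*c^3 + 804*c^2 - 248*c - 3360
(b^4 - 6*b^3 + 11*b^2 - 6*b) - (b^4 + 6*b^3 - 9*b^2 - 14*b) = -12*b^3 + 20*b^2 + 8*b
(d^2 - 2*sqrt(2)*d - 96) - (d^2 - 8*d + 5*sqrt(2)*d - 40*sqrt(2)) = -7*sqrt(2)*d + 8*d - 96 + 40*sqrt(2)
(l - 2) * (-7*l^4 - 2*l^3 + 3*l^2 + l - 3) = -7*l^5 + 12*l^4 + 7*l^3 - 5*l^2 - 5*l + 6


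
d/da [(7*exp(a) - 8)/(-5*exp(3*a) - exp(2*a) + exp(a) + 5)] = ((7*exp(a) - 8)*(15*exp(2*a) + 2*exp(a) - 1) - 35*exp(3*a) - 7*exp(2*a) + 7*exp(a) + 35)*exp(a)/(5*exp(3*a) + exp(2*a) - exp(a) - 5)^2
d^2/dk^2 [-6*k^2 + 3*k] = -12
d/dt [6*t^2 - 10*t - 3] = 12*t - 10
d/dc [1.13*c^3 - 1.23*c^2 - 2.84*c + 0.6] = 3.39*c^2 - 2.46*c - 2.84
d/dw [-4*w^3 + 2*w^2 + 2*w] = -12*w^2 + 4*w + 2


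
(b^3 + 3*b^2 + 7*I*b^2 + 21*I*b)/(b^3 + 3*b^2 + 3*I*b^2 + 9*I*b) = (b + 7*I)/(b + 3*I)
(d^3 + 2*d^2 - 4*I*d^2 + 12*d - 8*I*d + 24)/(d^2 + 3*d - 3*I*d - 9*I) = (d^3 + d^2*(2 - 4*I) + d*(12 - 8*I) + 24)/(d^2 + d*(3 - 3*I) - 9*I)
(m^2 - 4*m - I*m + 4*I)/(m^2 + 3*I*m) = (m^2 - 4*m - I*m + 4*I)/(m*(m + 3*I))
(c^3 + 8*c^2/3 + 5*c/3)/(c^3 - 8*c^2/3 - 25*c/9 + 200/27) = 9*c*(c + 1)/(9*c^2 - 39*c + 40)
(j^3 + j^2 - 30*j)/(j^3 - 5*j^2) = (j + 6)/j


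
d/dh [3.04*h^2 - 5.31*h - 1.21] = 6.08*h - 5.31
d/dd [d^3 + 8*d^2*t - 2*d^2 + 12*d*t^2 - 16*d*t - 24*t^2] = 3*d^2 + 16*d*t - 4*d + 12*t^2 - 16*t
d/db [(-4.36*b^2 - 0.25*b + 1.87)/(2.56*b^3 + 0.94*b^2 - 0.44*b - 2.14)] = (11.1616*b^4 + 1.28*b^3 - 12.2082*b^2 + 15.1452*b + 1.3578)/(6.5536*b^6 + 4.8128*b^5 - 1.3692*b^4 - 11.784*b^3 - 3.8296*b^2 + 1.8832*b + 4.5796)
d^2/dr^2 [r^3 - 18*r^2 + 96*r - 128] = 6*r - 36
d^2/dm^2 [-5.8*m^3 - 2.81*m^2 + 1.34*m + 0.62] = -34.8*m - 5.62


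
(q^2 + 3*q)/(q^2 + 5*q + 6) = q/(q + 2)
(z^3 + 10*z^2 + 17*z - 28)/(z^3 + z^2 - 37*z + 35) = (z + 4)/(z - 5)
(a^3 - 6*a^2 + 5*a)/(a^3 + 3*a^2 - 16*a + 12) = a*(a - 5)/(a^2 + 4*a - 12)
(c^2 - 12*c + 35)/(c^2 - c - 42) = (c - 5)/(c + 6)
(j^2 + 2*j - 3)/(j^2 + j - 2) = (j + 3)/(j + 2)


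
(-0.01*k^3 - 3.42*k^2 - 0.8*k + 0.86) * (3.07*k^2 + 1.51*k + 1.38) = -0.0307*k^5 - 10.5145*k^4 - 7.634*k^3 - 3.2874*k^2 + 0.1946*k + 1.1868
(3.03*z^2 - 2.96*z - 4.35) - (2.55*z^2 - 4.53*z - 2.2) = 0.48*z^2 + 1.57*z - 2.15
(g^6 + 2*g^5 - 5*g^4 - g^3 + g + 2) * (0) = 0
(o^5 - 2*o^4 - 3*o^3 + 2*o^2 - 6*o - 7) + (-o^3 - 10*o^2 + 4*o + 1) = o^5 - 2*o^4 - 4*o^3 - 8*o^2 - 2*o - 6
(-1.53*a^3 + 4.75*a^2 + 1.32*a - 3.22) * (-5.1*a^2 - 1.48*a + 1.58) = 7.803*a^5 - 21.9606*a^4 - 16.1794*a^3 + 21.9734*a^2 + 6.8512*a - 5.0876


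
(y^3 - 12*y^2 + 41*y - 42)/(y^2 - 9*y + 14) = y - 3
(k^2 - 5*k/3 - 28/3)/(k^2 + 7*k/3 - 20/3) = (3*k^2 - 5*k - 28)/(3*k^2 + 7*k - 20)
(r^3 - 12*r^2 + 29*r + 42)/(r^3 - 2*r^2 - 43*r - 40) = (r^2 - 13*r + 42)/(r^2 - 3*r - 40)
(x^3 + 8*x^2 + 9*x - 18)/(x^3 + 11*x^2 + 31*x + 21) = (x^2 + 5*x - 6)/(x^2 + 8*x + 7)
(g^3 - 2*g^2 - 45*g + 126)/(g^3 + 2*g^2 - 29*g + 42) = (g - 6)/(g - 2)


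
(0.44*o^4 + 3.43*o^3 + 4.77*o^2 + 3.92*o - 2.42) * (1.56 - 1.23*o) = -0.5412*o^5 - 3.5325*o^4 - 0.516299999999999*o^3 + 2.6196*o^2 + 9.0918*o - 3.7752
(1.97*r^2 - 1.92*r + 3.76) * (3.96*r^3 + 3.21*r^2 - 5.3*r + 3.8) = 7.8012*r^5 - 1.2795*r^4 - 1.7146*r^3 + 29.7316*r^2 - 27.224*r + 14.288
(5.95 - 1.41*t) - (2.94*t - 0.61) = 6.56 - 4.35*t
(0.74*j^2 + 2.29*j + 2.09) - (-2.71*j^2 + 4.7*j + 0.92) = 3.45*j^2 - 2.41*j + 1.17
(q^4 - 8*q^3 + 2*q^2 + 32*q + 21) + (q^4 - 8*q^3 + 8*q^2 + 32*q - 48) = 2*q^4 - 16*q^3 + 10*q^2 + 64*q - 27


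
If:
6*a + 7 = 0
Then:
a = -7/6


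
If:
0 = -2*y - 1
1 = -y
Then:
No Solution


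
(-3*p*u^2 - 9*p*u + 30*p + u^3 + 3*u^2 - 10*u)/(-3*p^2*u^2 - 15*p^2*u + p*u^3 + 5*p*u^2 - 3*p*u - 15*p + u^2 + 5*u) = (u - 2)/(p*u + 1)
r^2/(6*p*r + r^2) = r/(6*p + r)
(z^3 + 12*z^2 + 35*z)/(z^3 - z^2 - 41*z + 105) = z*(z + 5)/(z^2 - 8*z + 15)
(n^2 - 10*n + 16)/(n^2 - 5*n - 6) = (-n^2 + 10*n - 16)/(-n^2 + 5*n + 6)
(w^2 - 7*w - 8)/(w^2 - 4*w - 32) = (w + 1)/(w + 4)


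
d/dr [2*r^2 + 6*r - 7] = 4*r + 6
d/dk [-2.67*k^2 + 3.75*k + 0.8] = 3.75 - 5.34*k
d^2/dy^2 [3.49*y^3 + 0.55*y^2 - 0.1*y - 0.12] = 20.94*y + 1.1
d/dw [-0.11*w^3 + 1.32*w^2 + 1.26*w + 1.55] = -0.33*w^2 + 2.64*w + 1.26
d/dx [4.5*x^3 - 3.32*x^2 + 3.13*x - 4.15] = 13.5*x^2 - 6.64*x + 3.13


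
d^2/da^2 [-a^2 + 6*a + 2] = -2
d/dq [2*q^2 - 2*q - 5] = 4*q - 2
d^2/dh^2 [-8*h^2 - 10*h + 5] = -16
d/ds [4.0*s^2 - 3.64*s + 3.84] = 8.0*s - 3.64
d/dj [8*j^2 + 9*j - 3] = 16*j + 9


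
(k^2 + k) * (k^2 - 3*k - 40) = k^4 - 2*k^3 - 43*k^2 - 40*k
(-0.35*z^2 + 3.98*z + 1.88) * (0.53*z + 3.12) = -0.1855*z^3 + 1.0174*z^2 + 13.414*z + 5.8656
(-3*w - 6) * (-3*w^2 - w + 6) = 9*w^3 + 21*w^2 - 12*w - 36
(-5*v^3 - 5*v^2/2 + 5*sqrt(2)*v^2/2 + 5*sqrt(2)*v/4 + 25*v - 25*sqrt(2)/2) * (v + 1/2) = -5*v^4 - 5*v^3 + 5*sqrt(2)*v^3/2 + 5*sqrt(2)*v^2/2 + 95*v^2/4 - 95*sqrt(2)*v/8 + 25*v/2 - 25*sqrt(2)/4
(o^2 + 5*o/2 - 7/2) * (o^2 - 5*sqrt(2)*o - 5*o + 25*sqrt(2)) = o^4 - 5*sqrt(2)*o^3 - 5*o^3/2 - 16*o^2 + 25*sqrt(2)*o^2/2 + 35*o/2 + 80*sqrt(2)*o - 175*sqrt(2)/2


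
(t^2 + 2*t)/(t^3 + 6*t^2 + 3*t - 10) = t/(t^2 + 4*t - 5)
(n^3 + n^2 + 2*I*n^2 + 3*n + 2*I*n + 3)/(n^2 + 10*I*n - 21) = (n^2 + n*(1 - I) - I)/(n + 7*I)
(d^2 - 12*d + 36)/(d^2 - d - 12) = (-d^2 + 12*d - 36)/(-d^2 + d + 12)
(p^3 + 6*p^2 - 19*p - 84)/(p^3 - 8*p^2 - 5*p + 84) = (p + 7)/(p - 7)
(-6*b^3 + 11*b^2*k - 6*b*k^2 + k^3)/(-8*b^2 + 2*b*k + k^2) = (3*b^2 - 4*b*k + k^2)/(4*b + k)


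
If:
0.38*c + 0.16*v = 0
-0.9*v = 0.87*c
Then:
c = 0.00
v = 0.00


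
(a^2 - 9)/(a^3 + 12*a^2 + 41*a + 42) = (a - 3)/(a^2 + 9*a + 14)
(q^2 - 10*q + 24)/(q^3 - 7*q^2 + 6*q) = (q - 4)/(q*(q - 1))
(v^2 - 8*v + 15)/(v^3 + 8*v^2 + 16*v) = (v^2 - 8*v + 15)/(v*(v^2 + 8*v + 16))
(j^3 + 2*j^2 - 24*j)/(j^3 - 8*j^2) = (j^2 + 2*j - 24)/(j*(j - 8))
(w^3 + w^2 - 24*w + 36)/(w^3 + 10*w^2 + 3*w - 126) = (w - 2)/(w + 7)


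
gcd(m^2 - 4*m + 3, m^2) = 1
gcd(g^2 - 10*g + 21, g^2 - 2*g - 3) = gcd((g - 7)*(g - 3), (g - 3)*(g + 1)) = g - 3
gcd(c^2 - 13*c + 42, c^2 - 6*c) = c - 6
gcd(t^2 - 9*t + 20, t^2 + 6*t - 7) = 1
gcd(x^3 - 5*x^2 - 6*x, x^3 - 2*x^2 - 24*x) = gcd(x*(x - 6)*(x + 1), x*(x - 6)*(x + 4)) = x^2 - 6*x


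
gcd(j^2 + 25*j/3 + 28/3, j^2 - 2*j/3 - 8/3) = j + 4/3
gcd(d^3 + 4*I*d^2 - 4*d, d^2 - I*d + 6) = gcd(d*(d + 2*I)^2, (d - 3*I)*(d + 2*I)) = d + 2*I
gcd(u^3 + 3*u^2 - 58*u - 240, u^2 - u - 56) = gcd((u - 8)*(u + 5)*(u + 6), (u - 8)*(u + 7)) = u - 8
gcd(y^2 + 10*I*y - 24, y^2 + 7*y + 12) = 1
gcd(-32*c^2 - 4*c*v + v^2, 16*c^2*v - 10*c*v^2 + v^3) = -8*c + v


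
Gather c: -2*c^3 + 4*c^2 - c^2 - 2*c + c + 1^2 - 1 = -2*c^3 + 3*c^2 - c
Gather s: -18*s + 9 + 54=63 - 18*s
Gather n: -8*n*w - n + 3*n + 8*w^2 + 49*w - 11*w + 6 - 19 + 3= n*(2 - 8*w) + 8*w^2 + 38*w - 10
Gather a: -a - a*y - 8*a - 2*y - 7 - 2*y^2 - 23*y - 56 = a*(-y - 9) - 2*y^2 - 25*y - 63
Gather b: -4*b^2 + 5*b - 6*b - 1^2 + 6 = -4*b^2 - b + 5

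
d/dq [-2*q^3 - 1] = -6*q^2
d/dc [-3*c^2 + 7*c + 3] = 7 - 6*c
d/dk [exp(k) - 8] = exp(k)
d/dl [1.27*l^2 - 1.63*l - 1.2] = 2.54*l - 1.63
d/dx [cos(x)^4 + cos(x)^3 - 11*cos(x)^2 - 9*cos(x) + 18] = (-4*cos(x)^3 - 3*cos(x)^2 + 22*cos(x) + 9)*sin(x)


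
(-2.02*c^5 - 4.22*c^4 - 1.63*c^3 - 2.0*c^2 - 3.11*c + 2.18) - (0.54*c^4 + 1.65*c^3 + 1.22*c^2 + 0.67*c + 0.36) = -2.02*c^5 - 4.76*c^4 - 3.28*c^3 - 3.22*c^2 - 3.78*c + 1.82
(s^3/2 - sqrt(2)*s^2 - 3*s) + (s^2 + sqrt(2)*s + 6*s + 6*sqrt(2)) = s^3/2 - sqrt(2)*s^2 + s^2 + sqrt(2)*s + 3*s + 6*sqrt(2)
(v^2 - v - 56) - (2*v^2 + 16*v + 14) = -v^2 - 17*v - 70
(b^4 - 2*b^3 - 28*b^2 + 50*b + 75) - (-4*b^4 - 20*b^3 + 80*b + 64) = 5*b^4 + 18*b^3 - 28*b^2 - 30*b + 11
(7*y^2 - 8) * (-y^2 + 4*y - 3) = -7*y^4 + 28*y^3 - 13*y^2 - 32*y + 24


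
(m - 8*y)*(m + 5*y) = m^2 - 3*m*y - 40*y^2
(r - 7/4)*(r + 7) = r^2 + 21*r/4 - 49/4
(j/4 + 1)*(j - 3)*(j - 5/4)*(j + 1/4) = j^4/4 - 213*j^2/64 + 187*j/64 + 15/16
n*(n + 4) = n^2 + 4*n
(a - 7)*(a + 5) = a^2 - 2*a - 35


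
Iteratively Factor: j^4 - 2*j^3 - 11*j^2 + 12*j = (j - 4)*(j^3 + 2*j^2 - 3*j) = (j - 4)*(j - 1)*(j^2 + 3*j) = (j - 4)*(j - 1)*(j + 3)*(j)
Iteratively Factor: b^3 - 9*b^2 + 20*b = (b - 4)*(b^2 - 5*b) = b*(b - 4)*(b - 5)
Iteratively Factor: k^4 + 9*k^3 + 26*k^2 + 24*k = (k + 2)*(k^3 + 7*k^2 + 12*k) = (k + 2)*(k + 3)*(k^2 + 4*k) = k*(k + 2)*(k + 3)*(k + 4)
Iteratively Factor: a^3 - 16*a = (a)*(a^2 - 16) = a*(a - 4)*(a + 4)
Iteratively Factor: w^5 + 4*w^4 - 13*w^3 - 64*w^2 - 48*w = (w)*(w^4 + 4*w^3 - 13*w^2 - 64*w - 48) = w*(w + 3)*(w^3 + w^2 - 16*w - 16) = w*(w + 1)*(w + 3)*(w^2 - 16) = w*(w - 4)*(w + 1)*(w + 3)*(w + 4)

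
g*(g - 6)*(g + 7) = g^3 + g^2 - 42*g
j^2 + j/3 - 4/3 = (j - 1)*(j + 4/3)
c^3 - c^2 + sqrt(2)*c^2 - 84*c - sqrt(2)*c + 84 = (c - 1)*(c - 6*sqrt(2))*(c + 7*sqrt(2))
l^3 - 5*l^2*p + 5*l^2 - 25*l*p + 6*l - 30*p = (l + 2)*(l + 3)*(l - 5*p)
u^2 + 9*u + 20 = (u + 4)*(u + 5)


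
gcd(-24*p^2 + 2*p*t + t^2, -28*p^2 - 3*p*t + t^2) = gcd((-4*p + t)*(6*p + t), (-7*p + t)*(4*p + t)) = 1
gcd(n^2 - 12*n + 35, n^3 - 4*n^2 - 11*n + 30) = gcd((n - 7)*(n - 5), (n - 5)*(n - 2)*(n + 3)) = n - 5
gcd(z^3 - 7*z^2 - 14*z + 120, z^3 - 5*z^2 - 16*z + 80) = z^2 - z - 20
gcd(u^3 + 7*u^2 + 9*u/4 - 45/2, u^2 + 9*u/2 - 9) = u^2 + 9*u/2 - 9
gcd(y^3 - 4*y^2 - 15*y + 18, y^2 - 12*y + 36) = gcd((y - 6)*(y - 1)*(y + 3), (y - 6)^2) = y - 6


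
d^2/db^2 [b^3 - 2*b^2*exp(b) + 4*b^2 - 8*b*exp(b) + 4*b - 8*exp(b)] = -2*b^2*exp(b) - 16*b*exp(b) + 6*b - 28*exp(b) + 8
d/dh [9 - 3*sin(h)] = -3*cos(h)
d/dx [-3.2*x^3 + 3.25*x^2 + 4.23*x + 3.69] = -9.6*x^2 + 6.5*x + 4.23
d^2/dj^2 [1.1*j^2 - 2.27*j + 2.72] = 2.20000000000000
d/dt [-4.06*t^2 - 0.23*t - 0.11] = -8.12*t - 0.23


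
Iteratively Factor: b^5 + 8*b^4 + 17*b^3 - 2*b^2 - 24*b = (b - 1)*(b^4 + 9*b^3 + 26*b^2 + 24*b) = (b - 1)*(b + 4)*(b^3 + 5*b^2 + 6*b) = b*(b - 1)*(b + 4)*(b^2 + 5*b + 6) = b*(b - 1)*(b + 3)*(b + 4)*(b + 2)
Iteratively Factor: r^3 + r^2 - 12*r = (r - 3)*(r^2 + 4*r) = (r - 3)*(r + 4)*(r)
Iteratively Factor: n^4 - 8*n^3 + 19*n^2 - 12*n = (n - 1)*(n^3 - 7*n^2 + 12*n) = (n - 4)*(n - 1)*(n^2 - 3*n) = n*(n - 4)*(n - 1)*(n - 3)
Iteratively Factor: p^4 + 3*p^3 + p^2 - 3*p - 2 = (p + 1)*(p^3 + 2*p^2 - p - 2) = (p + 1)^2*(p^2 + p - 2) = (p - 1)*(p + 1)^2*(p + 2)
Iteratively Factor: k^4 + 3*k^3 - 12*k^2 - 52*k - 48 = (k - 4)*(k^3 + 7*k^2 + 16*k + 12) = (k - 4)*(k + 2)*(k^2 + 5*k + 6) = (k - 4)*(k + 2)^2*(k + 3)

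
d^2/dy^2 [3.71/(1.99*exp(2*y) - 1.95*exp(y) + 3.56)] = ((7.2345 - 29.5316*exp(y))*(1.99*exp(2*y) - 1.95*exp(y) + 3.56) + 3.71*(3.98*exp(y) - 1.95)*(7.96*exp(y) - 3.9)*exp(y))*exp(y)/(1.99*exp(2*y) - 1.95*exp(y) + 3.56)^3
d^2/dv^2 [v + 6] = 0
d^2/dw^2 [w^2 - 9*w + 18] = 2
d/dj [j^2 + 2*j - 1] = 2*j + 2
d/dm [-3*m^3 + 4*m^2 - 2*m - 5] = -9*m^2 + 8*m - 2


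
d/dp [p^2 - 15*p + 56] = 2*p - 15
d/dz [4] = 0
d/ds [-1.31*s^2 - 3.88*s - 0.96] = -2.62*s - 3.88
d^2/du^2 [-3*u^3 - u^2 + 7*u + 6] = -18*u - 2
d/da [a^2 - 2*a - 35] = 2*a - 2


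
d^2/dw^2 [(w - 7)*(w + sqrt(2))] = 2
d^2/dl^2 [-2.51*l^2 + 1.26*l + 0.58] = -5.02000000000000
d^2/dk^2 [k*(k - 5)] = 2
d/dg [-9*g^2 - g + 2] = -18*g - 1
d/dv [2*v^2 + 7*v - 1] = 4*v + 7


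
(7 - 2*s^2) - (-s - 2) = -2*s^2 + s + 9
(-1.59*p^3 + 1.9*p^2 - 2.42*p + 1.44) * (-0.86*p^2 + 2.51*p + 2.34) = 1.3674*p^5 - 5.6249*p^4 + 3.1296*p^3 - 2.8666*p^2 - 2.0484*p + 3.3696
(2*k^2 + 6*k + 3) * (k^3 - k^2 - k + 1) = 2*k^5 + 4*k^4 - 5*k^3 - 7*k^2 + 3*k + 3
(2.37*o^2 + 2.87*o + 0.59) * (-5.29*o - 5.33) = -12.5373*o^3 - 27.8144*o^2 - 18.4182*o - 3.1447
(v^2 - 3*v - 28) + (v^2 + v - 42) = 2*v^2 - 2*v - 70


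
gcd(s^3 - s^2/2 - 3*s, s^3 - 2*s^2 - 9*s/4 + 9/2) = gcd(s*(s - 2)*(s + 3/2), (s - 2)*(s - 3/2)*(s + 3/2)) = s^2 - s/2 - 3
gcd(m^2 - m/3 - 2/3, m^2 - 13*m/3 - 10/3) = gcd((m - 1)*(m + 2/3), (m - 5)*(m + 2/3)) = m + 2/3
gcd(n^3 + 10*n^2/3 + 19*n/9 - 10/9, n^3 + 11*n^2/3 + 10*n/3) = n^2 + 11*n/3 + 10/3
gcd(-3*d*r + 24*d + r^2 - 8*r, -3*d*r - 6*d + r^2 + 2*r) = -3*d + r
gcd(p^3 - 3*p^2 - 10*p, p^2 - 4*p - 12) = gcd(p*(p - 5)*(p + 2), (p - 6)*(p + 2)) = p + 2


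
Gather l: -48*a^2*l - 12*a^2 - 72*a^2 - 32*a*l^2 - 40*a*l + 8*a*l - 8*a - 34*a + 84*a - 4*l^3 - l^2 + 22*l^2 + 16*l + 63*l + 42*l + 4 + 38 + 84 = -84*a^2 + 42*a - 4*l^3 + l^2*(21 - 32*a) + l*(-48*a^2 - 32*a + 121) + 126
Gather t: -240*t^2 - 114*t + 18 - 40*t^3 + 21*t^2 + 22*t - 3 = -40*t^3 - 219*t^2 - 92*t + 15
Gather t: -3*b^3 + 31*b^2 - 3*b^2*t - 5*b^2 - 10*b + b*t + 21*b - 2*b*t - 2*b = -3*b^3 + 26*b^2 + 9*b + t*(-3*b^2 - b)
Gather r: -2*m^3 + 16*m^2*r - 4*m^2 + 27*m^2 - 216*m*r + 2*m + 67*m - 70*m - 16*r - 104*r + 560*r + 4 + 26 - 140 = -2*m^3 + 23*m^2 - m + r*(16*m^2 - 216*m + 440) - 110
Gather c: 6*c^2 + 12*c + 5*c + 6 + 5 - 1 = 6*c^2 + 17*c + 10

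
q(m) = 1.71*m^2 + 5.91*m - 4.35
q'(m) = 3.42*m + 5.91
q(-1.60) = -9.43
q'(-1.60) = 0.44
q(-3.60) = -3.46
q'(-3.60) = -6.40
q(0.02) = -4.23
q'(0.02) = 5.98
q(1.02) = 3.46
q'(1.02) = 9.40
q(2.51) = 21.26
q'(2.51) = 14.49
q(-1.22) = -9.02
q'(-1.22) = 1.74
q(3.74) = 41.67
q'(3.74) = 18.70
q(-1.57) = -9.41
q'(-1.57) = 0.54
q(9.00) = 187.35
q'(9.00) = 36.69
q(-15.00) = 291.75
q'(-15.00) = -45.39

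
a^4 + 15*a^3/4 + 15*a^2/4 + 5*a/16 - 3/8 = (a - 1/4)*(a + 1/2)*(a + 3/2)*(a + 2)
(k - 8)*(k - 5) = k^2 - 13*k + 40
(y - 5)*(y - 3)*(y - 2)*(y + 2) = y^4 - 8*y^3 + 11*y^2 + 32*y - 60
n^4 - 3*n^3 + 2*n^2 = n^2*(n - 2)*(n - 1)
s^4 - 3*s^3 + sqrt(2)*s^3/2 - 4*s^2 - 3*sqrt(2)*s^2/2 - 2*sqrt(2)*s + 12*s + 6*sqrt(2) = (s - 3)*(s - 2)*(s + 2)*(s + sqrt(2)/2)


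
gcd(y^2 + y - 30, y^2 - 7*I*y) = 1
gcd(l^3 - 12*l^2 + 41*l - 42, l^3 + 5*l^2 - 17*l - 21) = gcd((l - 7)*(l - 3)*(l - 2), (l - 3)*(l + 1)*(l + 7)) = l - 3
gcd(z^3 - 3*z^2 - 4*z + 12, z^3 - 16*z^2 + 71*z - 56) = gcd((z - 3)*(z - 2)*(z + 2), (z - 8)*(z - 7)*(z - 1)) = 1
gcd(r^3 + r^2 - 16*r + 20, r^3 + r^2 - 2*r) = 1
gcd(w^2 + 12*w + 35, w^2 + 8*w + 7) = w + 7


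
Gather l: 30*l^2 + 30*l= 30*l^2 + 30*l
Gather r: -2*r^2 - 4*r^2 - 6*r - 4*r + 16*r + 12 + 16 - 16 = -6*r^2 + 6*r + 12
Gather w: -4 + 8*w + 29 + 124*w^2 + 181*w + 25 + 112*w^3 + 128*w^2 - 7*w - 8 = 112*w^3 + 252*w^2 + 182*w + 42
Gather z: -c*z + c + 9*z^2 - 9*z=c + 9*z^2 + z*(-c - 9)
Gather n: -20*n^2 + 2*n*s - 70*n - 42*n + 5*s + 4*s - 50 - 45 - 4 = -20*n^2 + n*(2*s - 112) + 9*s - 99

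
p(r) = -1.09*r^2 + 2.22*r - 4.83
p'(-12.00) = 28.38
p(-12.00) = -188.43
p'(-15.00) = 34.92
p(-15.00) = -283.38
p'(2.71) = -3.69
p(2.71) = -6.82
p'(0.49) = 1.15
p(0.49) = -4.00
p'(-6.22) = 15.78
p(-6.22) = -60.81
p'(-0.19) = 2.63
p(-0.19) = -5.29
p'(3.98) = -6.46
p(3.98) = -13.26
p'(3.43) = -5.26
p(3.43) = -10.04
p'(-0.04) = 2.31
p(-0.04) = -4.92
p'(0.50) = 1.13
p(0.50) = -3.99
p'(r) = 2.22 - 2.18*r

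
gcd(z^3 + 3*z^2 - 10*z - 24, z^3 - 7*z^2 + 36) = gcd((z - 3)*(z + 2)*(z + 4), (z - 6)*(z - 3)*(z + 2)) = z^2 - z - 6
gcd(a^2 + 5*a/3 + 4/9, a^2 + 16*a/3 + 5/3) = a + 1/3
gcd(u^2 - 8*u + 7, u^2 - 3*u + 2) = u - 1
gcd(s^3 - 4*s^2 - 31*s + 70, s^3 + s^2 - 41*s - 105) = s^2 - 2*s - 35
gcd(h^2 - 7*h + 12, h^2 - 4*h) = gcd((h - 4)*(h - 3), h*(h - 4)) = h - 4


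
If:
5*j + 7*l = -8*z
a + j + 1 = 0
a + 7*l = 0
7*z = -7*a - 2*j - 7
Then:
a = -75/82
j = -7/82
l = 75/574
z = -5/82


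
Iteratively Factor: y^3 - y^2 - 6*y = (y - 3)*(y^2 + 2*y) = (y - 3)*(y + 2)*(y)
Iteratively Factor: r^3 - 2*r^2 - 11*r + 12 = (r - 1)*(r^2 - r - 12) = (r - 1)*(r + 3)*(r - 4)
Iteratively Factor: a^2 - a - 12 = (a - 4)*(a + 3)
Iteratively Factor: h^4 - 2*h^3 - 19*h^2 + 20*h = (h)*(h^3 - 2*h^2 - 19*h + 20) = h*(h - 5)*(h^2 + 3*h - 4) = h*(h - 5)*(h + 4)*(h - 1)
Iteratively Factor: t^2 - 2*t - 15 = (t + 3)*(t - 5)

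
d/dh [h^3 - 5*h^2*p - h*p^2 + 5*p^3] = 3*h^2 - 10*h*p - p^2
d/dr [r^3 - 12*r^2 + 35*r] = 3*r^2 - 24*r + 35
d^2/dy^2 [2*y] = 0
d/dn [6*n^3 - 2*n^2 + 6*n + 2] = 18*n^2 - 4*n + 6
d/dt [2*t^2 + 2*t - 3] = 4*t + 2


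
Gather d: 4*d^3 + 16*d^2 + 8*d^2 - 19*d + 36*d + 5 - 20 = 4*d^3 + 24*d^2 + 17*d - 15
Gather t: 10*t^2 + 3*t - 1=10*t^2 + 3*t - 1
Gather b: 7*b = 7*b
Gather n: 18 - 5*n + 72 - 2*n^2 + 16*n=-2*n^2 + 11*n + 90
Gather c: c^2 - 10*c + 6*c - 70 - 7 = c^2 - 4*c - 77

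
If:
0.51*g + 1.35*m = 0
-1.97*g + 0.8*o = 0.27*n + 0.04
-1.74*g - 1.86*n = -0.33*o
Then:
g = 0.437922614575507*o - 0.0232907588279489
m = 0.0087987311127807 - 0.165437432172969*o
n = 0.0217881292261458 - 0.2322501878287*o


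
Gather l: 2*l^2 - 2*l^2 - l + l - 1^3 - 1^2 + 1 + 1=0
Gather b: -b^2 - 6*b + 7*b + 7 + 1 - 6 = -b^2 + b + 2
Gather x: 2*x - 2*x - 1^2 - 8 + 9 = 0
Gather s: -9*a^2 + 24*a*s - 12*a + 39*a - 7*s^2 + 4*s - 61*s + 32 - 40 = -9*a^2 + 27*a - 7*s^2 + s*(24*a - 57) - 8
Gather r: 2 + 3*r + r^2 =r^2 + 3*r + 2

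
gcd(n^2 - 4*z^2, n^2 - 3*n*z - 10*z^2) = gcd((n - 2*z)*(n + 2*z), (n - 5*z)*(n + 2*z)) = n + 2*z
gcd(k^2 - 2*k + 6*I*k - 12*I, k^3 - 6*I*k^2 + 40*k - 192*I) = k + 6*I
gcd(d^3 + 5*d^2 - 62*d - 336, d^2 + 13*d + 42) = d^2 + 13*d + 42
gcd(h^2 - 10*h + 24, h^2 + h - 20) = h - 4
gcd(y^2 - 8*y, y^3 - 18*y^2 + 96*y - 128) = y - 8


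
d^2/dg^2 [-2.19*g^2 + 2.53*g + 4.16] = -4.38000000000000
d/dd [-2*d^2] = -4*d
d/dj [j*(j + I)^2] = (j + I)*(3*j + I)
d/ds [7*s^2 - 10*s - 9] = 14*s - 10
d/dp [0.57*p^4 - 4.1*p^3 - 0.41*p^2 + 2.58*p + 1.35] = 2.28*p^3 - 12.3*p^2 - 0.82*p + 2.58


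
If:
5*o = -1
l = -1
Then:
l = -1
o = -1/5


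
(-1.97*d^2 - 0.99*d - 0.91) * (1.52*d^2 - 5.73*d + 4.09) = -2.9944*d^4 + 9.7833*d^3 - 3.7678*d^2 + 1.1652*d - 3.7219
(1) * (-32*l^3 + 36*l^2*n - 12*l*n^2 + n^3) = -32*l^3 + 36*l^2*n - 12*l*n^2 + n^3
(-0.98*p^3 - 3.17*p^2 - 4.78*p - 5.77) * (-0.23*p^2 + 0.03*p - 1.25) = 0.2254*p^5 + 0.6997*p^4 + 2.2293*p^3 + 5.1462*p^2 + 5.8019*p + 7.2125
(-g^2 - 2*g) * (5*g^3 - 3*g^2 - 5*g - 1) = -5*g^5 - 7*g^4 + 11*g^3 + 11*g^2 + 2*g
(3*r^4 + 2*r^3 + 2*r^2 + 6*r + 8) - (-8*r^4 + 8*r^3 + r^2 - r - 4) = 11*r^4 - 6*r^3 + r^2 + 7*r + 12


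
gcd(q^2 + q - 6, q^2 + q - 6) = q^2 + q - 6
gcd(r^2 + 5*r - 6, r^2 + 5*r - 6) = r^2 + 5*r - 6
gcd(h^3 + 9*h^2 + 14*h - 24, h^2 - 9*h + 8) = h - 1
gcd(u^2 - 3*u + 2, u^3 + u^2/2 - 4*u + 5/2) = u - 1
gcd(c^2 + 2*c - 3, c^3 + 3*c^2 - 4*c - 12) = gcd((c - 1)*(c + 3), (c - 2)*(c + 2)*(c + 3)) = c + 3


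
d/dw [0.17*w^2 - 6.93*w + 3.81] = 0.34*w - 6.93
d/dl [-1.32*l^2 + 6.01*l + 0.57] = 6.01 - 2.64*l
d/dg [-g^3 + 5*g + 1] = 5 - 3*g^2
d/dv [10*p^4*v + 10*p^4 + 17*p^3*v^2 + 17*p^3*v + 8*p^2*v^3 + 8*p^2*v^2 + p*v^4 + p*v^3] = p*(10*p^3 + 34*p^2*v + 17*p^2 + 24*p*v^2 + 16*p*v + 4*v^3 + 3*v^2)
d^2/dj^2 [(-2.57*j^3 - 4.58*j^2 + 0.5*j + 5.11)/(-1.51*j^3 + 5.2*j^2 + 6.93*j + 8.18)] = (1.4210854715202e-14*j^7 + 61.2449960000001*j^6 + 154.519206*j^5 + 552.228744*j^4 + 1094.595822*j^3 - 877.091334*j^2 - 324.17274*j + 613.508426)/(3.442951*j^9 - 35.56956*j^8 + 75.087921*j^7 + 129.924506*j^6 + 40.7673569999999*j^5 - 899.162196*j^4 - 1798.346265*j^3 - 2222.364486*j^2 - 1391.108796*j - 547.343432)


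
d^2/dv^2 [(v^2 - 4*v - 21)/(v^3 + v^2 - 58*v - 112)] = 2*(v^6 - 12*v^5 + 36*v^4 + 438*v^3 + 1239*v^2 - 4746*v - 34468)/(v^9 + 3*v^8 - 171*v^7 - 683*v^6 + 9246*v^5 + 48732*v^4 - 118504*v^3 - 1092672*v^2 - 2182656*v - 1404928)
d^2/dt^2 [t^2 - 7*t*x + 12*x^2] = 2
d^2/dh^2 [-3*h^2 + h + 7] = -6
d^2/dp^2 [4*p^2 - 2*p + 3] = 8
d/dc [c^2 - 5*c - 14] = 2*c - 5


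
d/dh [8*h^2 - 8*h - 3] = 16*h - 8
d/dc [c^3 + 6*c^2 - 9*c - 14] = 3*c^2 + 12*c - 9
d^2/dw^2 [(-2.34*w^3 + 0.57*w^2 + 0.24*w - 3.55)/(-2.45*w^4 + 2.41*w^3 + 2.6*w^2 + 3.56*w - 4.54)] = (28.0916999999999*w^9 - 20.5285500000001*w^8 + 92.34099*w^7 + 691.375586*w^6 - 1432.803858*w^5 + 307.538724*w^4 + 324.114844*w^3 - 445.907328*w^2 + 702.593724*w + 142.535784)/(14.706125*w^12 - 43.398075*w^11 - 4.12996500000001*w^10 + 14.005979*w^9 + 212.25699*w^8 - 135.680688*w^7 - 152.679278*w^6 - 230.728368*w^5 + 378.420684*w^4 + 57.993556*w^3 + 11.843952*w^2 - 220.131888*w + 93.576664)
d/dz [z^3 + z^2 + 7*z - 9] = 3*z^2 + 2*z + 7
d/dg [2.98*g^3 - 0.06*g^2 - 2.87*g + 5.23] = 8.94*g^2 - 0.12*g - 2.87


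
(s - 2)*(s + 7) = s^2 + 5*s - 14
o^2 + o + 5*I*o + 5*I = (o + 1)*(o + 5*I)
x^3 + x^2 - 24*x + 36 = (x - 3)*(x - 2)*(x + 6)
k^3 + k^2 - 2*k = k*(k - 1)*(k + 2)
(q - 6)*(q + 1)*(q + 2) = q^3 - 3*q^2 - 16*q - 12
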